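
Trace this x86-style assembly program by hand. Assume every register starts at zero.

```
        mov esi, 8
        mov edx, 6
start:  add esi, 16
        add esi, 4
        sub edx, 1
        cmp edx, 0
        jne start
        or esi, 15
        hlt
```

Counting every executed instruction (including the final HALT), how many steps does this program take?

34

esi=8
edx=6
esi=8+16=24
esi=24+4=28
edx=6-1=5
cmp edx, 0  (cmp 5,0)
jne start: taken
esi=28+16=44
esi=44+4=48
edx=5-1=4
cmp edx, 0  (cmp 4,0)
jne start: taken
esi=48+16=64
esi=64+4=68
edx=4-1=3
cmp edx, 0  (cmp 3,0)
jne start: taken
esi=68+16=84
esi=84+4=88
edx=3-1=2
cmp edx, 0  (cmp 2,0)
jne start: taken
esi=88+16=104
esi=104+4=108
edx=2-1=1
cmp edx, 0  (cmp 1,0)
jne start: taken
esi=108+16=124
esi=124+4=128
edx=1-1=0
cmp edx, 0  (cmp 0,0)
jne start: not taken
esi=128|15=143
halt.
Total executed instructions: 34.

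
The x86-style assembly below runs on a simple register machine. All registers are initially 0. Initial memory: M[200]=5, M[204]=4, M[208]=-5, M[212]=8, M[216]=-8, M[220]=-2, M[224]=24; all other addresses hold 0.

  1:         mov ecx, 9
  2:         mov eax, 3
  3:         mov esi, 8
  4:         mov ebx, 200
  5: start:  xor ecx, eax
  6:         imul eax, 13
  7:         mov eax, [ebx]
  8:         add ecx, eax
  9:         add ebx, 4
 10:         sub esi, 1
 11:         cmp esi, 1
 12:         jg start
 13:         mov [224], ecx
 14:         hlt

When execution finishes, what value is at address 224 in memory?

26

ecx=9
eax=3
esi=8
ebx=200
ecx=9^3=10
eax=3*13=39
eax=M[200]=5
ecx=10+5=15
ebx=200+4=204
esi=8-1=7
cmp esi, 1  (cmp 7,1)
jg start: taken
ecx=15^5=10
eax=5*13=65
eax=M[204]=4
ecx=10+4=14
ebx=204+4=208
esi=7-1=6
cmp esi, 1  (cmp 6,1)
jg start: taken
ecx=14^4=10
eax=4*13=52
eax=M[208]=-5
ecx=10+(-5)=5
ebx=208+4=212
esi=6-1=5
cmp esi, 1  (cmp 5,1)
jg start: taken
ecx=5^(-5)=-2
eax=(-5)*13=-65
eax=M[212]=8
ecx=(-2)+8=6
ebx=212+4=216
esi=5-1=4
cmp esi, 1  (cmp 4,1)
jg start: taken
ecx=6^8=14
eax=8*13=104
eax=M[216]=-8
ecx=14+(-8)=6
ebx=216+4=220
esi=4-1=3
cmp esi, 1  (cmp 3,1)
jg start: taken
ecx=6^(-8)=-2
eax=(-8)*13=-104
eax=M[220]=-2
ecx=(-2)+(-2)=-4
ebx=220+4=224
esi=3-1=2
cmp esi, 1  (cmp 2,1)
jg start: taken
ecx=(-4)^(-2)=2
eax=(-2)*13=-26
eax=M[224]=24
ecx=2+24=26
ebx=224+4=228
esi=2-1=1
cmp esi, 1  (cmp 1,1)
jg start: not taken
mov [224], ecx → M[224]=26
halt.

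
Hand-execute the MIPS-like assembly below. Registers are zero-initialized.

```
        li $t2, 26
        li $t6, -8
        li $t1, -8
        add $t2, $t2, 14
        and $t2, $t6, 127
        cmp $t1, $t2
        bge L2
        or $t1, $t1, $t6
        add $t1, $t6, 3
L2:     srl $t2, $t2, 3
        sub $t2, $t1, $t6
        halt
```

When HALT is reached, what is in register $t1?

after li $t2, 26: $t2=26
after li $t6, -8: $t6=-8
after li $t1, -8: $t1=-8
after add $t2, $t2, 14: $t2=26+14=40
after and $t2, $t6, 127: $t2=(-8)&127=120
cmp $t1, $t2  (cmp -8,120)
bge L2: not taken
after or $t1, $t1, $t6: $t1=(-8)|(-8)=-8
after add $t1, $t6, 3: $t1=(-8)+3=-5
after srl $t2, $t2, 3: $t2=120>>3=15
after sub $t2, $t1, $t6: $t2=(-5)-(-8)=3
halt.

-5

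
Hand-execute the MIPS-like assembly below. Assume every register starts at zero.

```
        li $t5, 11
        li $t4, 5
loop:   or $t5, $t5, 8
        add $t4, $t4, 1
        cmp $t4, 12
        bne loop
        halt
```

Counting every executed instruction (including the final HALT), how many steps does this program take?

31

$t5=11
$t4=5
$t5=11|8=11
$t4=5+1=6
cmp $t4, 12  (cmp 6,12)
bne loop: taken
$t5=11|8=11
$t4=6+1=7
cmp $t4, 12  (cmp 7,12)
bne loop: taken
$t5=11|8=11
$t4=7+1=8
cmp $t4, 12  (cmp 8,12)
bne loop: taken
$t5=11|8=11
$t4=8+1=9
cmp $t4, 12  (cmp 9,12)
bne loop: taken
$t5=11|8=11
$t4=9+1=10
cmp $t4, 12  (cmp 10,12)
bne loop: taken
$t5=11|8=11
$t4=10+1=11
cmp $t4, 12  (cmp 11,12)
bne loop: taken
$t5=11|8=11
$t4=11+1=12
cmp $t4, 12  (cmp 12,12)
bne loop: not taken
halt.
Total executed instructions: 31.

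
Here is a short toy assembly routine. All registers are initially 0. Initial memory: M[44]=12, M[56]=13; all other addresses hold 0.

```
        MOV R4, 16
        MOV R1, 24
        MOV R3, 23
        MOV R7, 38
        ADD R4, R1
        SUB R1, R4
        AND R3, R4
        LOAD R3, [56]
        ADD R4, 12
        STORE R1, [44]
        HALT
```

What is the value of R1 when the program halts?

-16

R4=16
R1=24
R3=23
R7=38
R4=16+24=40
R1=24-40=-16
R3=23&40=0
R3=M[56]=13
R4=40+12=52
STORE R1, [44] → M[44]=-16
halt.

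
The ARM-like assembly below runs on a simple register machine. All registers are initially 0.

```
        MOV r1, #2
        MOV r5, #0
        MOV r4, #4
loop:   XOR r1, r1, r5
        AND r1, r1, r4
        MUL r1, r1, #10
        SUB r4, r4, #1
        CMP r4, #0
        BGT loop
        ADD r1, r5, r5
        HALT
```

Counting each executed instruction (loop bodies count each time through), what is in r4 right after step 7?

after MOV r1, #2: r1=2
after MOV r5, #0: r5=0
after MOV r4, #4: r4=4
after XOR r1, r1, r5: r1=2^0=2
after AND r1, r1, r4: r1=2&4=0
after MUL r1, r1, #10: r1=0*10=0
after SUB r4, r4, #1: r4=4-1=3
After step 7: r4 = 3.

3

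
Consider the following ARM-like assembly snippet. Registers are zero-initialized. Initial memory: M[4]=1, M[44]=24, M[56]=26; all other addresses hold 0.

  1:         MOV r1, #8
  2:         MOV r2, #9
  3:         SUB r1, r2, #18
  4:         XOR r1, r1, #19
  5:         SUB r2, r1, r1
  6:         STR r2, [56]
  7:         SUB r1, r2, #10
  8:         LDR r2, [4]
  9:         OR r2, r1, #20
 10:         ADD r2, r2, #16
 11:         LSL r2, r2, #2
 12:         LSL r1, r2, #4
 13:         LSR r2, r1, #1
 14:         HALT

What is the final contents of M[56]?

0

after MOV r1, #8: r1=8
after MOV r2, #9: r2=9
after SUB r1, r2, #18: r1=9-18=-9
after XOR r1, r1, #19: r1=(-9)^19=-28
after SUB r2, r1, r1: r2=(-28)-(-28)=0
STR r2, [56] → M[56]=0
after SUB r1, r2, #10: r1=0-10=-10
after LDR r2, [4]: r2=M[4]=1
after OR r2, r1, #20: r2=(-10)|20=-10
after ADD r2, r2, #16: r2=(-10)+16=6
after LSL r2, r2, #2: r2=6<<2=24
after LSL r1, r2, #4: r1=24<<4=384
after LSR r2, r1, #1: r2=384>>1=192
halt.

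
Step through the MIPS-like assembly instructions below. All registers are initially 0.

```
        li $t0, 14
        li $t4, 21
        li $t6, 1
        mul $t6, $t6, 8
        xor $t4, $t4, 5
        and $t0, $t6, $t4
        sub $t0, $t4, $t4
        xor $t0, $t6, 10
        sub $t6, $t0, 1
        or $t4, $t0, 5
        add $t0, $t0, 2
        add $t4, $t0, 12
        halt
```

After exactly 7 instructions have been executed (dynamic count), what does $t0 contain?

li $t0, 14 → $t0=14
li $t4, 21 → $t4=21
li $t6, 1 → $t6=1
mul $t6, $t6, 8 → $t6=1*8=8
xor $t4, $t4, 5 → $t4=21^5=16
and $t0, $t6, $t4 → $t0=8&16=0
sub $t0, $t4, $t4 → $t0=16-16=0
After step 7: $t0 = 0.

0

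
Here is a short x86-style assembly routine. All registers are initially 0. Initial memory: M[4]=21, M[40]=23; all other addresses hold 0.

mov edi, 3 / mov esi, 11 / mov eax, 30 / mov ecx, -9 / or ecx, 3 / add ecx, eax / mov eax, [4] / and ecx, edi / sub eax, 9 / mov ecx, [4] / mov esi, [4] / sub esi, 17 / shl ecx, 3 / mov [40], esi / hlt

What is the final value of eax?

after mov edi, 3: edi=3
after mov esi, 11: esi=11
after mov eax, 30: eax=30
after mov ecx, -9: ecx=-9
after or ecx, 3: ecx=(-9)|3=-9
after add ecx, eax: ecx=(-9)+30=21
after mov eax, [4]: eax=M[4]=21
after and ecx, edi: ecx=21&3=1
after sub eax, 9: eax=21-9=12
after mov ecx, [4]: ecx=M[4]=21
after mov esi, [4]: esi=M[4]=21
after sub esi, 17: esi=21-17=4
after shl ecx, 3: ecx=21<<3=168
mov [40], esi → M[40]=4
halt.

12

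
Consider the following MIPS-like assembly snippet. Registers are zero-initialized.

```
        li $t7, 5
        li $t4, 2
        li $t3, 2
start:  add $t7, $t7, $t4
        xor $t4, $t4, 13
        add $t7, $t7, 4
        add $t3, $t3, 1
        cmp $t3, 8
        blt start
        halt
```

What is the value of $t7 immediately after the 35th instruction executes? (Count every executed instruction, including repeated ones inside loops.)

76

li $t7, 5 → $t7=5
li $t4, 2 → $t4=2
li $t3, 2 → $t3=2
add $t7, $t7, $t4 → $t7=5+2=7
xor $t4, $t4, 13 → $t4=2^13=15
add $t7, $t7, 4 → $t7=7+4=11
add $t3, $t3, 1 → $t3=2+1=3
cmp $t3, 8  (cmp 3,8)
blt start: taken
add $t7, $t7, $t4 → $t7=11+15=26
xor $t4, $t4, 13 → $t4=15^13=2
add $t7, $t7, 4 → $t7=26+4=30
add $t3, $t3, 1 → $t3=3+1=4
cmp $t3, 8  (cmp 4,8)
blt start: taken
add $t7, $t7, $t4 → $t7=30+2=32
xor $t4, $t4, 13 → $t4=2^13=15
add $t7, $t7, 4 → $t7=32+4=36
add $t3, $t3, 1 → $t3=4+1=5
cmp $t3, 8  (cmp 5,8)
blt start: taken
add $t7, $t7, $t4 → $t7=36+15=51
xor $t4, $t4, 13 → $t4=15^13=2
add $t7, $t7, 4 → $t7=51+4=55
add $t3, $t3, 1 → $t3=5+1=6
cmp $t3, 8  (cmp 6,8)
blt start: taken
add $t7, $t7, $t4 → $t7=55+2=57
xor $t4, $t4, 13 → $t4=2^13=15
add $t7, $t7, 4 → $t7=57+4=61
add $t3, $t3, 1 → $t3=6+1=7
cmp $t3, 8  (cmp 7,8)
blt start: taken
add $t7, $t7, $t4 → $t7=61+15=76
xor $t4, $t4, 13 → $t4=15^13=2
After step 35: $t7 = 76.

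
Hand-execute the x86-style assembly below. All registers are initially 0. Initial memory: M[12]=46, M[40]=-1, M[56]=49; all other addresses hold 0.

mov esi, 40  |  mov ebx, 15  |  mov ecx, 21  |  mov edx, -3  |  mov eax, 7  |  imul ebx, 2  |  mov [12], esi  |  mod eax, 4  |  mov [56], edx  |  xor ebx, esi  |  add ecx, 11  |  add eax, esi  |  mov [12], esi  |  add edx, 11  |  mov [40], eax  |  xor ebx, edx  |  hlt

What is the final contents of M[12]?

esi=40
ebx=15
ecx=21
edx=-3
eax=7
ebx=15*2=30
mov [12], esi → M[12]=40
eax=7%4=3
mov [56], edx → M[56]=-3
ebx=30^40=54
ecx=21+11=32
eax=3+40=43
mov [12], esi → M[12]=40
edx=(-3)+11=8
mov [40], eax → M[40]=43
ebx=54^8=62
halt.

40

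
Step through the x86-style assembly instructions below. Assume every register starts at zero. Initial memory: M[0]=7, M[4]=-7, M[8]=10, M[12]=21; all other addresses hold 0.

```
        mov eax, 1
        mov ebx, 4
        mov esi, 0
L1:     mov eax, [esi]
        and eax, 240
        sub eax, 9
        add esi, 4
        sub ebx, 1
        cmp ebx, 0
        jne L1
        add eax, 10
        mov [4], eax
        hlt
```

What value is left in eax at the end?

17

mov eax, 1 → eax=1
mov ebx, 4 → ebx=4
mov esi, 0 → esi=0
mov eax, [esi] → eax=M[0]=7
and eax, 240 → eax=7&240=0
sub eax, 9 → eax=0-9=-9
add esi, 4 → esi=0+4=4
sub ebx, 1 → ebx=4-1=3
cmp ebx, 0  (cmp 3,0)
jne L1: taken
mov eax, [esi] → eax=M[4]=-7
and eax, 240 → eax=(-7)&240=240
sub eax, 9 → eax=240-9=231
add esi, 4 → esi=4+4=8
sub ebx, 1 → ebx=3-1=2
cmp ebx, 0  (cmp 2,0)
jne L1: taken
mov eax, [esi] → eax=M[8]=10
and eax, 240 → eax=10&240=0
sub eax, 9 → eax=0-9=-9
add esi, 4 → esi=8+4=12
sub ebx, 1 → ebx=2-1=1
cmp ebx, 0  (cmp 1,0)
jne L1: taken
mov eax, [esi] → eax=M[12]=21
and eax, 240 → eax=21&240=16
sub eax, 9 → eax=16-9=7
add esi, 4 → esi=12+4=16
sub ebx, 1 → ebx=1-1=0
cmp ebx, 0  (cmp 0,0)
jne L1: not taken
add eax, 10 → eax=7+10=17
mov [4], eax → M[4]=17
halt.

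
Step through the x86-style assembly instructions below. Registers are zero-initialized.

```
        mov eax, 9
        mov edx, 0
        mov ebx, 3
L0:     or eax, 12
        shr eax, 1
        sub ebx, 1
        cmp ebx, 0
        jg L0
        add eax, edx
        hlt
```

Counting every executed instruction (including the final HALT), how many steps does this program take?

20

mov eax, 9 → eax=9
mov edx, 0 → edx=0
mov ebx, 3 → ebx=3
or eax, 12 → eax=9|12=13
shr eax, 1 → eax=13>>1=6
sub ebx, 1 → ebx=3-1=2
cmp ebx, 0  (cmp 2,0)
jg L0: taken
or eax, 12 → eax=6|12=14
shr eax, 1 → eax=14>>1=7
sub ebx, 1 → ebx=2-1=1
cmp ebx, 0  (cmp 1,0)
jg L0: taken
or eax, 12 → eax=7|12=15
shr eax, 1 → eax=15>>1=7
sub ebx, 1 → ebx=1-1=0
cmp ebx, 0  (cmp 0,0)
jg L0: not taken
add eax, edx → eax=7+0=7
halt.
Total executed instructions: 20.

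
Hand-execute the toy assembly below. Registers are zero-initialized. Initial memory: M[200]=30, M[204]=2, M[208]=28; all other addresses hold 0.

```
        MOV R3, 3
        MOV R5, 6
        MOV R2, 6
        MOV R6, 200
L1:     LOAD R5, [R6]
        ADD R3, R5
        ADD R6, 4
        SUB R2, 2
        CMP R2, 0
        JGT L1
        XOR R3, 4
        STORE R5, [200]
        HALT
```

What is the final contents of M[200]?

after MOV R3, 3: R3=3
after MOV R5, 6: R5=6
after MOV R2, 6: R2=6
after MOV R6, 200: R6=200
after LOAD R5, [R6]: R5=M[200]=30
after ADD R3, R5: R3=3+30=33
after ADD R6, 4: R6=200+4=204
after SUB R2, 2: R2=6-2=4
CMP R2, 0  (cmp 4,0)
JGT L1: taken
after LOAD R5, [R6]: R5=M[204]=2
after ADD R3, R5: R3=33+2=35
after ADD R6, 4: R6=204+4=208
after SUB R2, 2: R2=4-2=2
CMP R2, 0  (cmp 2,0)
JGT L1: taken
after LOAD R5, [R6]: R5=M[208]=28
after ADD R3, R5: R3=35+28=63
after ADD R6, 4: R6=208+4=212
after SUB R2, 2: R2=2-2=0
CMP R2, 0  (cmp 0,0)
JGT L1: not taken
after XOR R3, 4: R3=63^4=59
STORE R5, [200] → M[200]=28
halt.

28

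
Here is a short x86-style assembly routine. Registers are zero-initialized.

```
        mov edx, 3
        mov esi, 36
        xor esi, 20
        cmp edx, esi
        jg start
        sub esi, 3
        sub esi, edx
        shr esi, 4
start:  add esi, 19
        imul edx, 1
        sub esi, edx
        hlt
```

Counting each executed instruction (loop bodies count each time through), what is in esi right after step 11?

edx=3
esi=36
esi=36^20=48
cmp edx, esi  (cmp 3,48)
jg start: not taken
esi=48-3=45
esi=45-3=42
esi=42>>4=2
esi=2+19=21
edx=3*1=3
esi=21-3=18
After step 11: esi = 18.

18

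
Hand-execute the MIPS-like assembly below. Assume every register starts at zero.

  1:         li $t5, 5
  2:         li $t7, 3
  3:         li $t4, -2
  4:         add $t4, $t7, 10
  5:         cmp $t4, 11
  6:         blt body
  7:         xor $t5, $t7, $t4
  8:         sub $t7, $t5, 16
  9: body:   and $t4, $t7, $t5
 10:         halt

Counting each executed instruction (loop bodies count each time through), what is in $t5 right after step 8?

li $t5, 5 → $t5=5
li $t7, 3 → $t7=3
li $t4, -2 → $t4=-2
add $t4, $t7, 10 → $t4=3+10=13
cmp $t4, 11  (cmp 13,11)
blt body: not taken
xor $t5, $t7, $t4 → $t5=3^13=14
sub $t7, $t5, 16 → $t7=14-16=-2
After step 8: $t5 = 14.

14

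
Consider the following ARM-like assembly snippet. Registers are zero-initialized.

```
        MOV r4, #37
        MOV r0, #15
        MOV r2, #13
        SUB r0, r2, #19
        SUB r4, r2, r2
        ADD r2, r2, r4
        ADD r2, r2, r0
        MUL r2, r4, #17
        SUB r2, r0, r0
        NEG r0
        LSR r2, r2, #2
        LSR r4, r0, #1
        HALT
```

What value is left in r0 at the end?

r4=37
r0=15
r2=13
r0=13-19=-6
r4=13-13=0
r2=13+0=13
r2=13+(-6)=7
r2=0*17=0
r2=(-6)-(-6)=0
r0=-(-6)=6
r2=0>>2=0
r4=6>>1=3
halt.

6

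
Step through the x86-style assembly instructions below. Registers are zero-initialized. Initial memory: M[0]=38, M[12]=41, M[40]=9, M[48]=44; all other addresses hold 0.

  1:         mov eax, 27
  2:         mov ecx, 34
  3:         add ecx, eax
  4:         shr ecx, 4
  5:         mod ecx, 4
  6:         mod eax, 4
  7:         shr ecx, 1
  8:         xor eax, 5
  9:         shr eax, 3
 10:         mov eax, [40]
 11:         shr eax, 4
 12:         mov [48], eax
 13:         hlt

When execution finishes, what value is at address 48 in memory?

0

after mov eax, 27: eax=27
after mov ecx, 34: ecx=34
after add ecx, eax: ecx=34+27=61
after shr ecx, 4: ecx=61>>4=3
after mod ecx, 4: ecx=3%4=3
after mod eax, 4: eax=27%4=3
after shr ecx, 1: ecx=3>>1=1
after xor eax, 5: eax=3^5=6
after shr eax, 3: eax=6>>3=0
after mov eax, [40]: eax=M[40]=9
after shr eax, 4: eax=9>>4=0
mov [48], eax → M[48]=0
halt.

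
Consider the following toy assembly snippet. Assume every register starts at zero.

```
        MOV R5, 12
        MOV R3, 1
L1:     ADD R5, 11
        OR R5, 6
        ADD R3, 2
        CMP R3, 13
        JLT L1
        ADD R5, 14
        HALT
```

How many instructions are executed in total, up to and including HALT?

MOV R5, 12 → R5=12
MOV R3, 1 → R3=1
ADD R5, 11 → R5=12+11=23
OR R5, 6 → R5=23|6=23
ADD R3, 2 → R3=1+2=3
CMP R3, 13  (cmp 3,13)
JLT L1: taken
ADD R5, 11 → R5=23+11=34
OR R5, 6 → R5=34|6=38
ADD R3, 2 → R3=3+2=5
CMP R3, 13  (cmp 5,13)
JLT L1: taken
ADD R5, 11 → R5=38+11=49
OR R5, 6 → R5=49|6=55
ADD R3, 2 → R3=5+2=7
CMP R3, 13  (cmp 7,13)
JLT L1: taken
ADD R5, 11 → R5=55+11=66
OR R5, 6 → R5=66|6=70
ADD R3, 2 → R3=7+2=9
CMP R3, 13  (cmp 9,13)
JLT L1: taken
ADD R5, 11 → R5=70+11=81
OR R5, 6 → R5=81|6=87
ADD R3, 2 → R3=9+2=11
CMP R3, 13  (cmp 11,13)
JLT L1: taken
ADD R5, 11 → R5=87+11=98
OR R5, 6 → R5=98|6=102
ADD R3, 2 → R3=11+2=13
CMP R3, 13  (cmp 13,13)
JLT L1: not taken
ADD R5, 14 → R5=102+14=116
halt.
Total executed instructions: 34.

34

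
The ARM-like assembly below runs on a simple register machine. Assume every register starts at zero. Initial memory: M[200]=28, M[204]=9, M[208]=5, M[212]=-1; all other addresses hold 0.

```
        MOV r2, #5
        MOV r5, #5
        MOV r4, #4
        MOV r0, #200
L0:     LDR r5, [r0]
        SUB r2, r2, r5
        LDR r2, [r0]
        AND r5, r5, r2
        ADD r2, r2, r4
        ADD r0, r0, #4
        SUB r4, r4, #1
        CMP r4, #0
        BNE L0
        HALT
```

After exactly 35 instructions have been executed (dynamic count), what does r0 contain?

212

after MOV r2, #5: r2=5
after MOV r5, #5: r5=5
after MOV r4, #4: r4=4
after MOV r0, #200: r0=200
after LDR r5, [r0]: r5=M[200]=28
after SUB r2, r2, r5: r2=5-28=-23
after LDR r2, [r0]: r2=M[200]=28
after AND r5, r5, r2: r5=28&28=28
after ADD r2, r2, r4: r2=28+4=32
after ADD r0, r0, #4: r0=200+4=204
after SUB r4, r4, #1: r4=4-1=3
CMP r4, #0  (cmp 3,0)
BNE L0: taken
after LDR r5, [r0]: r5=M[204]=9
after SUB r2, r2, r5: r2=32-9=23
after LDR r2, [r0]: r2=M[204]=9
after AND r5, r5, r2: r5=9&9=9
after ADD r2, r2, r4: r2=9+3=12
after ADD r0, r0, #4: r0=204+4=208
after SUB r4, r4, #1: r4=3-1=2
CMP r4, #0  (cmp 2,0)
BNE L0: taken
after LDR r5, [r0]: r5=M[208]=5
after SUB r2, r2, r5: r2=12-5=7
after LDR r2, [r0]: r2=M[208]=5
after AND r5, r5, r2: r5=5&5=5
after ADD r2, r2, r4: r2=5+2=7
after ADD r0, r0, #4: r0=208+4=212
after SUB r4, r4, #1: r4=2-1=1
CMP r4, #0  (cmp 1,0)
BNE L0: taken
after LDR r5, [r0]: r5=M[212]=-1
after SUB r2, r2, r5: r2=7-(-1)=8
after LDR r2, [r0]: r2=M[212]=-1
after AND r5, r5, r2: r5=(-1)&(-1)=-1
After step 35: r0 = 212.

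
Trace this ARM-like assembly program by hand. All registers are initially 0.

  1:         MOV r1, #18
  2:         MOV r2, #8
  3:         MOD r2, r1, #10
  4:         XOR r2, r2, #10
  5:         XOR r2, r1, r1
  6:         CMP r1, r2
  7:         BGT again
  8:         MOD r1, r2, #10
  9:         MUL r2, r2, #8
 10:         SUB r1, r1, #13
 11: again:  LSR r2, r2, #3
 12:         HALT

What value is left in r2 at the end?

0

after MOV r1, #18: r1=18
after MOV r2, #8: r2=8
after MOD r2, r1, #10: r2=18%10=8
after XOR r2, r2, #10: r2=8^10=2
after XOR r2, r1, r1: r2=18^18=0
CMP r1, r2  (cmp 18,0)
BGT again: taken
after LSR r2, r2, #3: r2=0>>3=0
halt.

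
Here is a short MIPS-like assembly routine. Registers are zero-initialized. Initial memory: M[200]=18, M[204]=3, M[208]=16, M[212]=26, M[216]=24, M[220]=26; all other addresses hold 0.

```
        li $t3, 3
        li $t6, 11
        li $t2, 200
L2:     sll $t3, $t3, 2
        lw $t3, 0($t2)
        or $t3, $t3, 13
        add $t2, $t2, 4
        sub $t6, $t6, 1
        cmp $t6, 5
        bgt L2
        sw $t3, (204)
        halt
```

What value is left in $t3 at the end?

$t3=3
$t6=11
$t2=200
$t3=3<<2=12
$t3=M[200]=18
$t3=18|13=31
$t2=200+4=204
$t6=11-1=10
cmp $t6, 5  (cmp 10,5)
bgt L2: taken
$t3=31<<2=124
$t3=M[204]=3
$t3=3|13=15
$t2=204+4=208
$t6=10-1=9
cmp $t6, 5  (cmp 9,5)
bgt L2: taken
$t3=15<<2=60
$t3=M[208]=16
$t3=16|13=29
$t2=208+4=212
$t6=9-1=8
cmp $t6, 5  (cmp 8,5)
bgt L2: taken
$t3=29<<2=116
$t3=M[212]=26
$t3=26|13=31
$t2=212+4=216
$t6=8-1=7
cmp $t6, 5  (cmp 7,5)
bgt L2: taken
$t3=31<<2=124
$t3=M[216]=24
$t3=24|13=29
$t2=216+4=220
$t6=7-1=6
cmp $t6, 5  (cmp 6,5)
bgt L2: taken
$t3=29<<2=116
$t3=M[220]=26
$t3=26|13=31
$t2=220+4=224
$t6=6-1=5
cmp $t6, 5  (cmp 5,5)
bgt L2: not taken
sw $t3, (204) → M[204]=31
halt.

31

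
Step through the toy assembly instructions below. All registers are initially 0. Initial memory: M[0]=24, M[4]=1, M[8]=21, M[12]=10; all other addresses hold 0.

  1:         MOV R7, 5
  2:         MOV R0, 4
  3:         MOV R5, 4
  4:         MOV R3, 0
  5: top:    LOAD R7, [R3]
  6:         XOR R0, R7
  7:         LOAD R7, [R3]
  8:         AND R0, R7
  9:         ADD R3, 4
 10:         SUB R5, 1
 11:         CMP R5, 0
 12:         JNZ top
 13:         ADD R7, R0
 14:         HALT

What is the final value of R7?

20

R7=5
R0=4
R5=4
R3=0
R7=M[0]=24
R0=4^24=28
R7=M[0]=24
R0=28&24=24
R3=0+4=4
R5=4-1=3
CMP R5, 0  (cmp 3,0)
JNZ top: taken
R7=M[4]=1
R0=24^1=25
R7=M[4]=1
R0=25&1=1
R3=4+4=8
R5=3-1=2
CMP R5, 0  (cmp 2,0)
JNZ top: taken
R7=M[8]=21
R0=1^21=20
R7=M[8]=21
R0=20&21=20
R3=8+4=12
R5=2-1=1
CMP R5, 0  (cmp 1,0)
JNZ top: taken
R7=M[12]=10
R0=20^10=30
R7=M[12]=10
R0=30&10=10
R3=12+4=16
R5=1-1=0
CMP R5, 0  (cmp 0,0)
JNZ top: not taken
R7=10+10=20
halt.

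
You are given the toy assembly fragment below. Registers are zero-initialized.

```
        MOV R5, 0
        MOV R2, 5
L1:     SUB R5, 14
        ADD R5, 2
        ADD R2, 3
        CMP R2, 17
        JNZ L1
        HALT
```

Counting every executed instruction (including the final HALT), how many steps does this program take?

23

MOV R5, 0 → R5=0
MOV R2, 5 → R2=5
SUB R5, 14 → R5=0-14=-14
ADD R5, 2 → R5=(-14)+2=-12
ADD R2, 3 → R2=5+3=8
CMP R2, 17  (cmp 8,17)
JNZ L1: taken
SUB R5, 14 → R5=(-12)-14=-26
ADD R5, 2 → R5=(-26)+2=-24
ADD R2, 3 → R2=8+3=11
CMP R2, 17  (cmp 11,17)
JNZ L1: taken
SUB R5, 14 → R5=(-24)-14=-38
ADD R5, 2 → R5=(-38)+2=-36
ADD R2, 3 → R2=11+3=14
CMP R2, 17  (cmp 14,17)
JNZ L1: taken
SUB R5, 14 → R5=(-36)-14=-50
ADD R5, 2 → R5=(-50)+2=-48
ADD R2, 3 → R2=14+3=17
CMP R2, 17  (cmp 17,17)
JNZ L1: not taken
halt.
Total executed instructions: 23.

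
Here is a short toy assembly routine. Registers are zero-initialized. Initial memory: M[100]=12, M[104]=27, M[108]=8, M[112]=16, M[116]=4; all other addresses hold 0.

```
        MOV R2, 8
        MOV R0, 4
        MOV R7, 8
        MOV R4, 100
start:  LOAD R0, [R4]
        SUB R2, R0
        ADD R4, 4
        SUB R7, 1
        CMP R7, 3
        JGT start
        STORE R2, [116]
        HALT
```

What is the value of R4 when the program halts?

120

R2=8
R0=4
R7=8
R4=100
R0=M[100]=12
R2=8-12=-4
R4=100+4=104
R7=8-1=7
CMP R7, 3  (cmp 7,3)
JGT start: taken
R0=M[104]=27
R2=(-4)-27=-31
R4=104+4=108
R7=7-1=6
CMP R7, 3  (cmp 6,3)
JGT start: taken
R0=M[108]=8
R2=(-31)-8=-39
R4=108+4=112
R7=6-1=5
CMP R7, 3  (cmp 5,3)
JGT start: taken
R0=M[112]=16
R2=(-39)-16=-55
R4=112+4=116
R7=5-1=4
CMP R7, 3  (cmp 4,3)
JGT start: taken
R0=M[116]=4
R2=(-55)-4=-59
R4=116+4=120
R7=4-1=3
CMP R7, 3  (cmp 3,3)
JGT start: not taken
STORE R2, [116] → M[116]=-59
halt.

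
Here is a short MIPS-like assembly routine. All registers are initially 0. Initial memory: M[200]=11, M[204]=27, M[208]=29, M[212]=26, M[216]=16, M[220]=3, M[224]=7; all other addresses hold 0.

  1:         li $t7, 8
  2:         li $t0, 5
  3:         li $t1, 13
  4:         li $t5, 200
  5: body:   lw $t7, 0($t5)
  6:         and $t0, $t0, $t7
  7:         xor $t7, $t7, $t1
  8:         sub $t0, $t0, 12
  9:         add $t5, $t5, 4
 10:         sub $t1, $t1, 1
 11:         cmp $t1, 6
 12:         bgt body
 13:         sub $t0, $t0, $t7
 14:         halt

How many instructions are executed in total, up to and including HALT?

after li $t7, 8: $t7=8
after li $t0, 5: $t0=5
after li $t1, 13: $t1=13
after li $t5, 200: $t5=200
after lw $t7, 0($t5): $t7=M[200]=11
after and $t0, $t0, $t7: $t0=5&11=1
after xor $t7, $t7, $t1: $t7=11^13=6
after sub $t0, $t0, 12: $t0=1-12=-11
after add $t5, $t5, 4: $t5=200+4=204
after sub $t1, $t1, 1: $t1=13-1=12
cmp $t1, 6  (cmp 12,6)
bgt body: taken
after lw $t7, 0($t5): $t7=M[204]=27
after and $t0, $t0, $t7: $t0=(-11)&27=17
after xor $t7, $t7, $t1: $t7=27^12=23
after sub $t0, $t0, 12: $t0=17-12=5
after add $t5, $t5, 4: $t5=204+4=208
after sub $t1, $t1, 1: $t1=12-1=11
cmp $t1, 6  (cmp 11,6)
bgt body: taken
after lw $t7, 0($t5): $t7=M[208]=29
after and $t0, $t0, $t7: $t0=5&29=5
after xor $t7, $t7, $t1: $t7=29^11=22
after sub $t0, $t0, 12: $t0=5-12=-7
after add $t5, $t5, 4: $t5=208+4=212
after sub $t1, $t1, 1: $t1=11-1=10
cmp $t1, 6  (cmp 10,6)
bgt body: taken
after lw $t7, 0($t5): $t7=M[212]=26
after and $t0, $t0, $t7: $t0=(-7)&26=24
after xor $t7, $t7, $t1: $t7=26^10=16
after sub $t0, $t0, 12: $t0=24-12=12
after add $t5, $t5, 4: $t5=212+4=216
after sub $t1, $t1, 1: $t1=10-1=9
cmp $t1, 6  (cmp 9,6)
bgt body: taken
after lw $t7, 0($t5): $t7=M[216]=16
after and $t0, $t0, $t7: $t0=12&16=0
after xor $t7, $t7, $t1: $t7=16^9=25
after sub $t0, $t0, 12: $t0=0-12=-12
after add $t5, $t5, 4: $t5=216+4=220
after sub $t1, $t1, 1: $t1=9-1=8
cmp $t1, 6  (cmp 8,6)
bgt body: taken
after lw $t7, 0($t5): $t7=M[220]=3
after and $t0, $t0, $t7: $t0=(-12)&3=0
after xor $t7, $t7, $t1: $t7=3^8=11
after sub $t0, $t0, 12: $t0=0-12=-12
after add $t5, $t5, 4: $t5=220+4=224
after sub $t1, $t1, 1: $t1=8-1=7
cmp $t1, 6  (cmp 7,6)
bgt body: taken
after lw $t7, 0($t5): $t7=M[224]=7
after and $t0, $t0, $t7: $t0=(-12)&7=4
after xor $t7, $t7, $t1: $t7=7^7=0
after sub $t0, $t0, 12: $t0=4-12=-8
after add $t5, $t5, 4: $t5=224+4=228
after sub $t1, $t1, 1: $t1=7-1=6
cmp $t1, 6  (cmp 6,6)
bgt body: not taken
after sub $t0, $t0, $t7: $t0=(-8)-0=-8
halt.
Total executed instructions: 62.

62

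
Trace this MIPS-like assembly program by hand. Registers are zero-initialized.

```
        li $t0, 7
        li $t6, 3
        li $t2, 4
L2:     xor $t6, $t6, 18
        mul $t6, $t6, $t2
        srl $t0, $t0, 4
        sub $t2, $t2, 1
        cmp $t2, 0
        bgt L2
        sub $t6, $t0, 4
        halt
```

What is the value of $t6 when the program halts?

$t0=7
$t6=3
$t2=4
$t6=3^18=17
$t6=17*4=68
$t0=7>>4=0
$t2=4-1=3
cmp $t2, 0  (cmp 3,0)
bgt L2: taken
$t6=68^18=86
$t6=86*3=258
$t0=0>>4=0
$t2=3-1=2
cmp $t2, 0  (cmp 2,0)
bgt L2: taken
$t6=258^18=272
$t6=272*2=544
$t0=0>>4=0
$t2=2-1=1
cmp $t2, 0  (cmp 1,0)
bgt L2: taken
$t6=544^18=562
$t6=562*1=562
$t0=0>>4=0
$t2=1-1=0
cmp $t2, 0  (cmp 0,0)
bgt L2: not taken
$t6=0-4=-4
halt.

-4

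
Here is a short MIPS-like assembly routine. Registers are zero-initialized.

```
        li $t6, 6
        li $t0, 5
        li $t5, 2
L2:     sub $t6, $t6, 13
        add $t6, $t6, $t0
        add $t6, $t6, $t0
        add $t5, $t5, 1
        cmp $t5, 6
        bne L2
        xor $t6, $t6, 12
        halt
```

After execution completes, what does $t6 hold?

-10

li $t6, 6 → $t6=6
li $t0, 5 → $t0=5
li $t5, 2 → $t5=2
sub $t6, $t6, 13 → $t6=6-13=-7
add $t6, $t6, $t0 → $t6=(-7)+5=-2
add $t6, $t6, $t0 → $t6=(-2)+5=3
add $t5, $t5, 1 → $t5=2+1=3
cmp $t5, 6  (cmp 3,6)
bne L2: taken
sub $t6, $t6, 13 → $t6=3-13=-10
add $t6, $t6, $t0 → $t6=(-10)+5=-5
add $t6, $t6, $t0 → $t6=(-5)+5=0
add $t5, $t5, 1 → $t5=3+1=4
cmp $t5, 6  (cmp 4,6)
bne L2: taken
sub $t6, $t6, 13 → $t6=0-13=-13
add $t6, $t6, $t0 → $t6=(-13)+5=-8
add $t6, $t6, $t0 → $t6=(-8)+5=-3
add $t5, $t5, 1 → $t5=4+1=5
cmp $t5, 6  (cmp 5,6)
bne L2: taken
sub $t6, $t6, 13 → $t6=(-3)-13=-16
add $t6, $t6, $t0 → $t6=(-16)+5=-11
add $t6, $t6, $t0 → $t6=(-11)+5=-6
add $t5, $t5, 1 → $t5=5+1=6
cmp $t5, 6  (cmp 6,6)
bne L2: not taken
xor $t6, $t6, 12 → $t6=(-6)^12=-10
halt.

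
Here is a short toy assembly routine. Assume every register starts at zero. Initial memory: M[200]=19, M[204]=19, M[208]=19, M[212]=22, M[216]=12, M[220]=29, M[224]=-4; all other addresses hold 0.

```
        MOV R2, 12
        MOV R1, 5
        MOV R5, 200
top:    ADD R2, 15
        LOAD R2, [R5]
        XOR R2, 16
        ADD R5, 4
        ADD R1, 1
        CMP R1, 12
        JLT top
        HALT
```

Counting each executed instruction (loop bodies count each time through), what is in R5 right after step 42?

224

R2=12
R1=5
R5=200
R2=12+15=27
R2=M[200]=19
R2=19^16=3
R5=200+4=204
R1=5+1=6
CMP R1, 12  (cmp 6,12)
JLT top: taken
R2=3+15=18
R2=M[204]=19
R2=19^16=3
R5=204+4=208
R1=6+1=7
CMP R1, 12  (cmp 7,12)
JLT top: taken
R2=3+15=18
R2=M[208]=19
R2=19^16=3
R5=208+4=212
R1=7+1=8
CMP R1, 12  (cmp 8,12)
JLT top: taken
R2=3+15=18
R2=M[212]=22
R2=22^16=6
R5=212+4=216
R1=8+1=9
CMP R1, 12  (cmp 9,12)
JLT top: taken
R2=6+15=21
R2=M[216]=12
R2=12^16=28
R5=216+4=220
R1=9+1=10
CMP R1, 12  (cmp 10,12)
JLT top: taken
R2=28+15=43
R2=M[220]=29
R2=29^16=13
R5=220+4=224
After step 42: R5 = 224.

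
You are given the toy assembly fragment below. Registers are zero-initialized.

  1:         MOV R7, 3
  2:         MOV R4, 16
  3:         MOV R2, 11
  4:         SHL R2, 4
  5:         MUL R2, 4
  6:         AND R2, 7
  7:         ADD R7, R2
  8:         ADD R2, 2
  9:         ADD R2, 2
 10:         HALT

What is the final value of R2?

4

MOV R7, 3 → R7=3
MOV R4, 16 → R4=16
MOV R2, 11 → R2=11
SHL R2, 4 → R2=11<<4=176
MUL R2, 4 → R2=176*4=704
AND R2, 7 → R2=704&7=0
ADD R7, R2 → R7=3+0=3
ADD R2, 2 → R2=0+2=2
ADD R2, 2 → R2=2+2=4
halt.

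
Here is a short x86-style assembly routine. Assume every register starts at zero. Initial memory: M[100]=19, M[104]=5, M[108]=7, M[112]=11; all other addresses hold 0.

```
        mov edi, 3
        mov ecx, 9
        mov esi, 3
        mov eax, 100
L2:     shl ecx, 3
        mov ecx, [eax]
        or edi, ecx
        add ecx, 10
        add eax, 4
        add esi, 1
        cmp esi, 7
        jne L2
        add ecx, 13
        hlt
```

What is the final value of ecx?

edi=3
ecx=9
esi=3
eax=100
ecx=9<<3=72
ecx=M[100]=19
edi=3|19=19
ecx=19+10=29
eax=100+4=104
esi=3+1=4
cmp esi, 7  (cmp 4,7)
jne L2: taken
ecx=29<<3=232
ecx=M[104]=5
edi=19|5=23
ecx=5+10=15
eax=104+4=108
esi=4+1=5
cmp esi, 7  (cmp 5,7)
jne L2: taken
ecx=15<<3=120
ecx=M[108]=7
edi=23|7=23
ecx=7+10=17
eax=108+4=112
esi=5+1=6
cmp esi, 7  (cmp 6,7)
jne L2: taken
ecx=17<<3=136
ecx=M[112]=11
edi=23|11=31
ecx=11+10=21
eax=112+4=116
esi=6+1=7
cmp esi, 7  (cmp 7,7)
jne L2: not taken
ecx=21+13=34
halt.

34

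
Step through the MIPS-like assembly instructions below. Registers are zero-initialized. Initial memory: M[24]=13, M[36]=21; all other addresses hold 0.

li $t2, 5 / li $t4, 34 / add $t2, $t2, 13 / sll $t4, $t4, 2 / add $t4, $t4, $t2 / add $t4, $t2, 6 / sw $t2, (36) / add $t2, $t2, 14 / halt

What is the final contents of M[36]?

18

$t2=5
$t4=34
$t2=5+13=18
$t4=34<<2=136
$t4=136+18=154
$t4=18+6=24
sw $t2, (36) → M[36]=18
$t2=18+14=32
halt.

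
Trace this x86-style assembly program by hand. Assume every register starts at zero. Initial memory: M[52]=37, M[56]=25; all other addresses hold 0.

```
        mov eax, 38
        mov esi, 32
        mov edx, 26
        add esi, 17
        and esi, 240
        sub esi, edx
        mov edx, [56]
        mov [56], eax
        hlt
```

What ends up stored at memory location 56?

38

after mov eax, 38: eax=38
after mov esi, 32: esi=32
after mov edx, 26: edx=26
after add esi, 17: esi=32+17=49
after and esi, 240: esi=49&240=48
after sub esi, edx: esi=48-26=22
after mov edx, [56]: edx=M[56]=25
mov [56], eax → M[56]=38
halt.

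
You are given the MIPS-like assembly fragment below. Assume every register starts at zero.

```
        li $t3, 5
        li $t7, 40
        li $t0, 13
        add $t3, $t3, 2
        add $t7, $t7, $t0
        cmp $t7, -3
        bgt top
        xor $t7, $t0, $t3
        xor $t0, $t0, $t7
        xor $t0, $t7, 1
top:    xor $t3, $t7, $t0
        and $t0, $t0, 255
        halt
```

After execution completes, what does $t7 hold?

53

after li $t3, 5: $t3=5
after li $t7, 40: $t7=40
after li $t0, 13: $t0=13
after add $t3, $t3, 2: $t3=5+2=7
after add $t7, $t7, $t0: $t7=40+13=53
cmp $t7, -3  (cmp 53,-3)
bgt top: taken
after xor $t3, $t7, $t0: $t3=53^13=56
after and $t0, $t0, 255: $t0=13&255=13
halt.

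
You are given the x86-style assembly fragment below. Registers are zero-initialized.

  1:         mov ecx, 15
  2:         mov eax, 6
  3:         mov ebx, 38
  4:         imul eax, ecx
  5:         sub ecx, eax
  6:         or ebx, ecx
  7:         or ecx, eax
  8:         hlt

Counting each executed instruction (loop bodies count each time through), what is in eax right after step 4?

90

mov ecx, 15 → ecx=15
mov eax, 6 → eax=6
mov ebx, 38 → ebx=38
imul eax, ecx → eax=6*15=90
After step 4: eax = 90.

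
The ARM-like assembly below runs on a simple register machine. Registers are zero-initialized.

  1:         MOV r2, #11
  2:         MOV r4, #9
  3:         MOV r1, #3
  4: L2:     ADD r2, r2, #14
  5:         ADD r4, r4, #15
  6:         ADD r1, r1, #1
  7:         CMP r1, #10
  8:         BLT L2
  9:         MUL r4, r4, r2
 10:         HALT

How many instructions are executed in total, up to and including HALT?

after MOV r2, #11: r2=11
after MOV r4, #9: r4=9
after MOV r1, #3: r1=3
after ADD r2, r2, #14: r2=11+14=25
after ADD r4, r4, #15: r4=9+15=24
after ADD r1, r1, #1: r1=3+1=4
CMP r1, #10  (cmp 4,10)
BLT L2: taken
after ADD r2, r2, #14: r2=25+14=39
after ADD r4, r4, #15: r4=24+15=39
after ADD r1, r1, #1: r1=4+1=5
CMP r1, #10  (cmp 5,10)
BLT L2: taken
after ADD r2, r2, #14: r2=39+14=53
after ADD r4, r4, #15: r4=39+15=54
after ADD r1, r1, #1: r1=5+1=6
CMP r1, #10  (cmp 6,10)
BLT L2: taken
after ADD r2, r2, #14: r2=53+14=67
after ADD r4, r4, #15: r4=54+15=69
after ADD r1, r1, #1: r1=6+1=7
CMP r1, #10  (cmp 7,10)
BLT L2: taken
after ADD r2, r2, #14: r2=67+14=81
after ADD r4, r4, #15: r4=69+15=84
after ADD r1, r1, #1: r1=7+1=8
CMP r1, #10  (cmp 8,10)
BLT L2: taken
after ADD r2, r2, #14: r2=81+14=95
after ADD r4, r4, #15: r4=84+15=99
after ADD r1, r1, #1: r1=8+1=9
CMP r1, #10  (cmp 9,10)
BLT L2: taken
after ADD r2, r2, #14: r2=95+14=109
after ADD r4, r4, #15: r4=99+15=114
after ADD r1, r1, #1: r1=9+1=10
CMP r1, #10  (cmp 10,10)
BLT L2: not taken
after MUL r4, r4, r2: r4=114*109=12426
halt.
Total executed instructions: 40.

40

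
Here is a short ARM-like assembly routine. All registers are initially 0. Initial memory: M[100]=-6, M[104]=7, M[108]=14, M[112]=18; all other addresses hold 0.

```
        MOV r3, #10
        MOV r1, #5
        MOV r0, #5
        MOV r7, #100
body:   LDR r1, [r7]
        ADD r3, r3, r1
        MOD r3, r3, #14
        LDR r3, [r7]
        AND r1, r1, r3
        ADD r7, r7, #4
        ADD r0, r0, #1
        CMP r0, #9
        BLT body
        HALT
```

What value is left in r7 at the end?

116

MOV r3, #10 → r3=10
MOV r1, #5 → r1=5
MOV r0, #5 → r0=5
MOV r7, #100 → r7=100
LDR r1, [r7] → r1=M[100]=-6
ADD r3, r3, r1 → r3=10+(-6)=4
MOD r3, r3, #14 → r3=4%14=4
LDR r3, [r7] → r3=M[100]=-6
AND r1, r1, r3 → r1=(-6)&(-6)=-6
ADD r7, r7, #4 → r7=100+4=104
ADD r0, r0, #1 → r0=5+1=6
CMP r0, #9  (cmp 6,9)
BLT body: taken
LDR r1, [r7] → r1=M[104]=7
ADD r3, r3, r1 → r3=(-6)+7=1
MOD r3, r3, #14 → r3=1%14=1
LDR r3, [r7] → r3=M[104]=7
AND r1, r1, r3 → r1=7&7=7
ADD r7, r7, #4 → r7=104+4=108
ADD r0, r0, #1 → r0=6+1=7
CMP r0, #9  (cmp 7,9)
BLT body: taken
LDR r1, [r7] → r1=M[108]=14
ADD r3, r3, r1 → r3=7+14=21
MOD r3, r3, #14 → r3=21%14=7
LDR r3, [r7] → r3=M[108]=14
AND r1, r1, r3 → r1=14&14=14
ADD r7, r7, #4 → r7=108+4=112
ADD r0, r0, #1 → r0=7+1=8
CMP r0, #9  (cmp 8,9)
BLT body: taken
LDR r1, [r7] → r1=M[112]=18
ADD r3, r3, r1 → r3=14+18=32
MOD r3, r3, #14 → r3=32%14=4
LDR r3, [r7] → r3=M[112]=18
AND r1, r1, r3 → r1=18&18=18
ADD r7, r7, #4 → r7=112+4=116
ADD r0, r0, #1 → r0=8+1=9
CMP r0, #9  (cmp 9,9)
BLT body: not taken
halt.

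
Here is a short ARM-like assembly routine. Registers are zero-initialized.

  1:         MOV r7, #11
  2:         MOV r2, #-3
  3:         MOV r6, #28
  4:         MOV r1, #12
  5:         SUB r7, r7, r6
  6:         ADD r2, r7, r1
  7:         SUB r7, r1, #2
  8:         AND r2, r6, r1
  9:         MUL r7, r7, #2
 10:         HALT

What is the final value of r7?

r7=11
r2=-3
r6=28
r1=12
r7=11-28=-17
r2=(-17)+12=-5
r7=12-2=10
r2=28&12=12
r7=10*2=20
halt.

20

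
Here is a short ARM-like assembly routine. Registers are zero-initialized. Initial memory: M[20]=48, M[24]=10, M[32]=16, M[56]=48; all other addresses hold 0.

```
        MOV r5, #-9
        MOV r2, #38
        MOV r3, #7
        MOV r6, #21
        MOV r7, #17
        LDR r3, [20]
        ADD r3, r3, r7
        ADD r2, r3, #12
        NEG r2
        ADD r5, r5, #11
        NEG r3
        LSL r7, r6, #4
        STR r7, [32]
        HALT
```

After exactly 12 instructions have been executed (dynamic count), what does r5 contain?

MOV r5, #-9 → r5=-9
MOV r2, #38 → r2=38
MOV r3, #7 → r3=7
MOV r6, #21 → r6=21
MOV r7, #17 → r7=17
LDR r3, [20] → r3=M[20]=48
ADD r3, r3, r7 → r3=48+17=65
ADD r2, r3, #12 → r2=65+12=77
NEG r2 → r2=-(77)=-77
ADD r5, r5, #11 → r5=(-9)+11=2
NEG r3 → r3=-(65)=-65
LSL r7, r6, #4 → r7=21<<4=336
After step 12: r5 = 2.

2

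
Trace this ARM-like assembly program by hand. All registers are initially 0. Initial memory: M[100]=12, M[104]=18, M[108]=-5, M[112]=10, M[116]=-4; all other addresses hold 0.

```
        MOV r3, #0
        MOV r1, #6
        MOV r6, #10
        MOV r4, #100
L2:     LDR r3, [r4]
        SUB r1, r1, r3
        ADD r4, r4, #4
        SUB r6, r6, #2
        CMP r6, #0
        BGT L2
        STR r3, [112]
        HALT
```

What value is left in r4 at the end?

120

after MOV r3, #0: r3=0
after MOV r1, #6: r1=6
after MOV r6, #10: r6=10
after MOV r4, #100: r4=100
after LDR r3, [r4]: r3=M[100]=12
after SUB r1, r1, r3: r1=6-12=-6
after ADD r4, r4, #4: r4=100+4=104
after SUB r6, r6, #2: r6=10-2=8
CMP r6, #0  (cmp 8,0)
BGT L2: taken
after LDR r3, [r4]: r3=M[104]=18
after SUB r1, r1, r3: r1=(-6)-18=-24
after ADD r4, r4, #4: r4=104+4=108
after SUB r6, r6, #2: r6=8-2=6
CMP r6, #0  (cmp 6,0)
BGT L2: taken
after LDR r3, [r4]: r3=M[108]=-5
after SUB r1, r1, r3: r1=(-24)-(-5)=-19
after ADD r4, r4, #4: r4=108+4=112
after SUB r6, r6, #2: r6=6-2=4
CMP r6, #0  (cmp 4,0)
BGT L2: taken
after LDR r3, [r4]: r3=M[112]=10
after SUB r1, r1, r3: r1=(-19)-10=-29
after ADD r4, r4, #4: r4=112+4=116
after SUB r6, r6, #2: r6=4-2=2
CMP r6, #0  (cmp 2,0)
BGT L2: taken
after LDR r3, [r4]: r3=M[116]=-4
after SUB r1, r1, r3: r1=(-29)-(-4)=-25
after ADD r4, r4, #4: r4=116+4=120
after SUB r6, r6, #2: r6=2-2=0
CMP r6, #0  (cmp 0,0)
BGT L2: not taken
STR r3, [112] → M[112]=-4
halt.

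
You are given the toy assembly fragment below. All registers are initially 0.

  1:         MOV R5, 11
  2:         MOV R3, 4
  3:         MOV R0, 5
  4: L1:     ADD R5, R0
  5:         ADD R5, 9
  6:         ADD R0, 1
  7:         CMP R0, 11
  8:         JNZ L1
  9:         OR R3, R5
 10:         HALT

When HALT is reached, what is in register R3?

110

R5=11
R3=4
R0=5
R5=11+5=16
R5=16+9=25
R0=5+1=6
CMP R0, 11  (cmp 6,11)
JNZ L1: taken
R5=25+6=31
R5=31+9=40
R0=6+1=7
CMP R0, 11  (cmp 7,11)
JNZ L1: taken
R5=40+7=47
R5=47+9=56
R0=7+1=8
CMP R0, 11  (cmp 8,11)
JNZ L1: taken
R5=56+8=64
R5=64+9=73
R0=8+1=9
CMP R0, 11  (cmp 9,11)
JNZ L1: taken
R5=73+9=82
R5=82+9=91
R0=9+1=10
CMP R0, 11  (cmp 10,11)
JNZ L1: taken
R5=91+10=101
R5=101+9=110
R0=10+1=11
CMP R0, 11  (cmp 11,11)
JNZ L1: not taken
R3=4|110=110
halt.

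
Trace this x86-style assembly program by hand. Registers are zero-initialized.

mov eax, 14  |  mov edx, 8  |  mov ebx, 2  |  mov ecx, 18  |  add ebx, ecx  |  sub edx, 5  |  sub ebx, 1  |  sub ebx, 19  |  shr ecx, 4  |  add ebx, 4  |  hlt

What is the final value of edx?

3

eax=14
edx=8
ebx=2
ecx=18
ebx=2+18=20
edx=8-5=3
ebx=20-1=19
ebx=19-19=0
ecx=18>>4=1
ebx=0+4=4
halt.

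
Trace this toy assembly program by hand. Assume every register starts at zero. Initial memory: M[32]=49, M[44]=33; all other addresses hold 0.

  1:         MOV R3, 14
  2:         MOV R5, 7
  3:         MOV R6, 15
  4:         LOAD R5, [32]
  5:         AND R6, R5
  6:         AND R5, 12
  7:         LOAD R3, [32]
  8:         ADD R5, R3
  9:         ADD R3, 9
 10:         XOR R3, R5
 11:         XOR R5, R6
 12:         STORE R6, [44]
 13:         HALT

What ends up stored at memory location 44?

1

R3=14
R5=7
R6=15
R5=M[32]=49
R6=15&49=1
R5=49&12=0
R3=M[32]=49
R5=0+49=49
R3=49+9=58
R3=58^49=11
R5=49^1=48
STORE R6, [44] → M[44]=1
halt.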